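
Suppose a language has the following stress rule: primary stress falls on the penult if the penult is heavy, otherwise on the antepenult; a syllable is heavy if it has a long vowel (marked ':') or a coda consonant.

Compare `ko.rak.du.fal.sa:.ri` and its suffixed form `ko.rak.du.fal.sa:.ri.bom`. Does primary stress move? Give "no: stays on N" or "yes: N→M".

no: stays on 5

Base `ko.rak.du.fal.sa:.ri` (6 syllables):
  Weights: 4 fal H, 5 sa: H, 6 ri L.
  The penult (syllable 5, sa:) is heavy, so it takes stress.
  → primary stress on syllable 5.
Suffixed `ko.rak.du.fal.sa:.ri.bom` (7 syllables):
  Weights: 5 sa: H, 6 ri L, 7 bom H.
  The penult (syllable 6, ri) is light, so stress falls on the antepenult (syllable 5, sa:).
  → primary stress on syllable 5.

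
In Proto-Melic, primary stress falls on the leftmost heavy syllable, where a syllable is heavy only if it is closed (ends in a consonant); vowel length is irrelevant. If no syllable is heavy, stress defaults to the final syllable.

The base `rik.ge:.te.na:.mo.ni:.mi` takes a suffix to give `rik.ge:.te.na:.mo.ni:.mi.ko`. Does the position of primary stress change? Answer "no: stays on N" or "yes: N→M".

no: stays on 1

Base `rik.ge:.te.na:.mo.ni:.mi` (7 syllables):
  Weights: 1 rik H, 2 ge: L, 3 te L, 4 na: L, 5 mo L, 6 ni: L, 7 mi L.
  Heavy syllables in the domain: 1. The leftmost is syllable 1 (rik).
  → primary stress on syllable 1.
Suffixed `rik.ge:.te.na:.mo.ni:.mi.ko` (8 syllables):
  Weights: 1 rik H, 2 ge: L, 3 te L, 4 na: L, 5 mo L, 6 ni: L, 7 mi L, 8 ko L.
  Heavy syllables in the domain: 1. The leftmost is syllable 1 (rik).
  → primary stress on syllable 1.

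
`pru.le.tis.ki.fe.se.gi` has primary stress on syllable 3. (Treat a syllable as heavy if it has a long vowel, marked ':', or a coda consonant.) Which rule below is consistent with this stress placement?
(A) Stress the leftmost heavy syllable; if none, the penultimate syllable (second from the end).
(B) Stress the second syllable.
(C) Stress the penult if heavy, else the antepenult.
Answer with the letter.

A

Rule A → syllable 3 ✓.
Rule B → syllable 2 (observed: 3).
Rule C → syllable 5 (observed: 3).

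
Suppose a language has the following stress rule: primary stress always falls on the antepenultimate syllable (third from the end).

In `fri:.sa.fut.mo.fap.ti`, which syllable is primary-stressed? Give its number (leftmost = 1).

4

The word has 6 syllables; the antepenultimate syllable (third from the end) is syllable 4 (mo).
Primary stress: syllable 4 → fri:.sa.fut.ˈmo.fap.ti.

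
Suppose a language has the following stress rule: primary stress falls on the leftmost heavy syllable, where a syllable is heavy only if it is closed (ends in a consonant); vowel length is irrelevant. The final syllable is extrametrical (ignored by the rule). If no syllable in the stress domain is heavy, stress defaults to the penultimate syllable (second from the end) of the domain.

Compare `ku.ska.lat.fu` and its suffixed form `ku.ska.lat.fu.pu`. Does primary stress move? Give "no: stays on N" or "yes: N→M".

no: stays on 3

Base `ku.ska.lat.fu` (4 syllables):
  The final syllable (4, fu) is extrametrical; the stress domain is syllables 1–3.
  Weights: 1 ku L, 2 ska L, 3 lat H.
  Heavy syllables in the domain: 3. The leftmost is syllable 3 (lat).
  → primary stress on syllable 3.
Suffixed `ku.ska.lat.fu.pu` (5 syllables):
  The final syllable (5, pu) is extrametrical; the stress domain is syllables 1–4.
  Weights: 1 ku L, 2 ska L, 3 lat H, 4 fu L.
  Heavy syllables in the domain: 3. The leftmost is syllable 3 (lat).
  → primary stress on syllable 3.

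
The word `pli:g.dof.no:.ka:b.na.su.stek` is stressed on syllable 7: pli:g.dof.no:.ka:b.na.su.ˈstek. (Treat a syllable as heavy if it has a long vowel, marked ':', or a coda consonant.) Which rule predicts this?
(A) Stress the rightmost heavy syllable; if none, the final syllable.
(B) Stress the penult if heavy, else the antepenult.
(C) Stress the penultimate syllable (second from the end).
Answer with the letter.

A

Rule A → syllable 7 ✓.
Rule B → syllable 5 (observed: 7).
Rule C → syllable 6 (observed: 7).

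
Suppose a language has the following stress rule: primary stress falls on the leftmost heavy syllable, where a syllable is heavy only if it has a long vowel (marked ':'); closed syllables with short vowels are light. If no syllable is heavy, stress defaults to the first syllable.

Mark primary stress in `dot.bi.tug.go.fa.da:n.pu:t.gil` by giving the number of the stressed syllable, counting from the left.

6

Weights: 1 dot L, 2 bi L, 3 tug L, 4 go L, 5 fa L, 6 da:n H, 7 pu:t H, 8 gil L.
Heavy syllables in the domain: 6, 7. The leftmost is syllable 6 (da:n).
Primary stress: syllable 6 → dot.bi.tug.go.fa.ˈda:n.pu:t.gil.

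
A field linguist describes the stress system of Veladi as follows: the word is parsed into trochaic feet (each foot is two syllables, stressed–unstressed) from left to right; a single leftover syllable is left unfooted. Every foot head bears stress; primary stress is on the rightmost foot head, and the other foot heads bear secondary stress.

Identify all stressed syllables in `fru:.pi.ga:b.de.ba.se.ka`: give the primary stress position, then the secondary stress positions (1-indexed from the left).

primary 5, secondary 1, 3

Parse left to right into trochaic (ˈσσ) feet: (ˈfru:.pi) (ˈga:b.de) (ˈba.se) ka. Syllable 7 is left unfooted.
Foot heads (stressed positions): 1, 3, 5.
End Rule Rightmost: primary stress on the rightmost head = syllable 5.
Secondary stress on 1, 3: ˌfru:.pi.ˌga:b.de.ˈba.se.ka.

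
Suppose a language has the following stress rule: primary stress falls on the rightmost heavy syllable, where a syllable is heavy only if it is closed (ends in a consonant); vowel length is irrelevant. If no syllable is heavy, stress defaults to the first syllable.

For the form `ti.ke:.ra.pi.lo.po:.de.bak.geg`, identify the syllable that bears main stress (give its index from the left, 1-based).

9

Weights: 1 ti L, 2 ke: L, 3 ra L, 4 pi L, 5 lo L, 6 po: L, 7 de L, 8 bak H, 9 geg H.
Heavy syllables in the domain: 8, 9. The rightmost is syllable 9 (geg).
Primary stress: syllable 9 → ti.ke:.ra.pi.lo.po:.de.bak.ˈgeg.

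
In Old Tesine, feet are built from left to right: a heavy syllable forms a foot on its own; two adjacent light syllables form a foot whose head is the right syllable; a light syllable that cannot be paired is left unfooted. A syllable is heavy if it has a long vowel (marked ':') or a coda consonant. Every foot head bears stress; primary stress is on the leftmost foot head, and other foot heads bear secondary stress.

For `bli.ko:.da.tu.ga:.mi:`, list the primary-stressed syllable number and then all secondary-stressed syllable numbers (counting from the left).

Weights: 1 bli L, 2 ko: H, 3 da L, 4 tu L, 5 ga: H, 6 mi: H.
Parse left to right (heavy = foot alone; LL = one foot; stranded L unfooted): bli (ˈko:) (da.ˈtu) (ˈga:) (ˈmi:).
Foot heads: 2, 4, 5, 6.
Primary stress on the leftmost head = syllable 2.
Secondary stress on 4, 5, 6: bli.ˈko:.da.ˌtu.ˌga:.ˌmi:.

primary 2, secondary 4, 5, 6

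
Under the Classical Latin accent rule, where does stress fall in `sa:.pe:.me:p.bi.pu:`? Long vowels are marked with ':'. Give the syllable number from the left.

3

Classical Latin: stress the penult if heavy (long vowel or closed), else the antepenult.
Weights: 3 me:p H, 4 bi L, 5 pu: H.
The penult (syllable 4, bi) is light, so stress falls on the antepenult (syllable 3, me:p).
Stress on syllable 3: sa:.pe:.ˈme:p.bi.pu:.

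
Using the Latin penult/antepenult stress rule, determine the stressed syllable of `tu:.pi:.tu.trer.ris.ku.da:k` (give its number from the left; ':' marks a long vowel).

5

Classical Latin: stress the penult if heavy (long vowel or closed), else the antepenult.
Weights: 5 ris H, 6 ku L, 7 da:k H.
The penult (syllable 6, ku) is light, so stress falls on the antepenult (syllable 5, ris).
Stress on syllable 5: tu:.pi:.tu.trer.ˈris.ku.da:k.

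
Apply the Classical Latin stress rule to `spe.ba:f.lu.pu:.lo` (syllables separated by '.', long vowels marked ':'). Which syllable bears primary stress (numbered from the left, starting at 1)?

Classical Latin: stress the penult if heavy (long vowel or closed), else the antepenult.
Weights: 3 lu L, 4 pu: H, 5 lo L.
The penult (syllable 4, pu:) is heavy, so it takes stress.
Stress on syllable 4: spe.ba:f.lu.ˈpu:.lo.

4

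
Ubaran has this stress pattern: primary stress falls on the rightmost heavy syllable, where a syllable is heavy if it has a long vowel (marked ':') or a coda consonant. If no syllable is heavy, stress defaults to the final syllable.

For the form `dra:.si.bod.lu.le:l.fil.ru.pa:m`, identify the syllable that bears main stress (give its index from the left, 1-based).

8

Weights: 1 dra: H, 2 si L, 3 bod H, 4 lu L, 5 le:l H, 6 fil H, 7 ru L, 8 pa:m H.
Heavy syllables in the domain: 1, 3, 5, 6, 8. The rightmost is syllable 8 (pa:m).
Primary stress: syllable 8 → dra:.si.bod.lu.le:l.fil.ru.ˈpa:m.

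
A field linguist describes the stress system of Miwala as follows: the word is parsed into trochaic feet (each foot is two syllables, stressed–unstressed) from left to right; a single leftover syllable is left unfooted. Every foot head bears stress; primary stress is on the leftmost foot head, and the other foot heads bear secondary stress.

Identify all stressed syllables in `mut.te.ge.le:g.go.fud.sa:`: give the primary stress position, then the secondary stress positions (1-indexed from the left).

Parse left to right into trochaic (ˈσσ) feet: (ˈmut.te) (ˈge.le:g) (ˈgo.fud) sa:. Syllable 7 is left unfooted.
Foot heads (stressed positions): 1, 3, 5.
End Rule Leftmost: primary stress on the leftmost head = syllable 1.
Secondary stress on 3, 5: ˈmut.te.ˌge.le:g.ˌgo.fud.sa:.

primary 1, secondary 3, 5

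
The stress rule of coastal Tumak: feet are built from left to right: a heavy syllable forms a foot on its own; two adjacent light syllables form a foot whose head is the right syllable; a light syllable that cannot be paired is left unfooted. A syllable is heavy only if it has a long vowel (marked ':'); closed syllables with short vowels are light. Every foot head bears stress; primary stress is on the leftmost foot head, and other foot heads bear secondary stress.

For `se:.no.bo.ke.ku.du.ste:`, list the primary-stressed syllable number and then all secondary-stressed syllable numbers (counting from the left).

primary 1, secondary 3, 5, 7

Weights: 1 se: H, 2 no L, 3 bo L, 4 ke L, 5 ku L, 6 du L, 7 ste: H.
Parse left to right (heavy = foot alone; LL = one foot; stranded L unfooted): (ˈse:) (no.ˈbo) (ke.ˈku) du (ˈste:).
Foot heads: 1, 3, 5, 7.
Primary stress on the leftmost head = syllable 1.
Secondary stress on 3, 5, 7: ˈse:.no.ˌbo.ke.ˌku.du.ˌste:.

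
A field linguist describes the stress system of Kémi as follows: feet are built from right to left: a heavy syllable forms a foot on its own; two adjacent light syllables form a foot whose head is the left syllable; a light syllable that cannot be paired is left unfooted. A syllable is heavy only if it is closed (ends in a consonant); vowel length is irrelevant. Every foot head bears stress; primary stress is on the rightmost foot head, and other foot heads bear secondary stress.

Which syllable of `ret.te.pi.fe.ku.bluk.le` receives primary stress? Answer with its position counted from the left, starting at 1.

Weights: 1 ret H, 2 te L, 3 pi L, 4 fe L, 5 ku L, 6 bluk H, 7 le L.
Parse right to left (heavy = foot alone; LL = one foot; stranded L unfooted): (ˈret) (ˈte.pi) (ˈfe.ku) (ˈbluk) le.
Foot heads: 1, 2, 4, 6.
Primary stress on the rightmost head = syllable 6.
Primary stress: syllable 6 → ret.te.pi.fe.ku.ˈbluk.le.

6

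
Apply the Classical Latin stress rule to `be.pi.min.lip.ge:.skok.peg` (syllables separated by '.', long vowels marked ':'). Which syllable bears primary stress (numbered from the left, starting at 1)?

6

Classical Latin: stress the penult if heavy (long vowel or closed), else the antepenult.
Weights: 5 ge: H, 6 skok H, 7 peg H.
The penult (syllable 6, skok) is heavy, so it takes stress.
Stress on syllable 6: be.pi.min.lip.ge:.ˈskok.peg.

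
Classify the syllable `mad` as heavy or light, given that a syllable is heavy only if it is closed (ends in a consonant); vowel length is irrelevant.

`mad`: short vowel, closed (coda /d/). Closed (coda /d/) → heavy.

heavy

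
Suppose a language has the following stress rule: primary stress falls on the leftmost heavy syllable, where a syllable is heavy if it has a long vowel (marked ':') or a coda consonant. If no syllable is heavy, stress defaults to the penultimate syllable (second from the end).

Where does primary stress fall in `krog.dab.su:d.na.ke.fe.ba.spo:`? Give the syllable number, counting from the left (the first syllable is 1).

1

Weights: 1 krog H, 2 dab H, 3 su:d H, 4 na L, 5 ke L, 6 fe L, 7 ba L, 8 spo: H.
Heavy syllables in the domain: 1, 2, 3, 8. The leftmost is syllable 1 (krog).
Primary stress: syllable 1 → ˈkrog.dab.su:d.na.ke.fe.ba.spo:.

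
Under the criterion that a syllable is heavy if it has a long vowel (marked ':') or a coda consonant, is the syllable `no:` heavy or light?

`no:`: long vowel, open (no coda). Long vowel → heavy.

heavy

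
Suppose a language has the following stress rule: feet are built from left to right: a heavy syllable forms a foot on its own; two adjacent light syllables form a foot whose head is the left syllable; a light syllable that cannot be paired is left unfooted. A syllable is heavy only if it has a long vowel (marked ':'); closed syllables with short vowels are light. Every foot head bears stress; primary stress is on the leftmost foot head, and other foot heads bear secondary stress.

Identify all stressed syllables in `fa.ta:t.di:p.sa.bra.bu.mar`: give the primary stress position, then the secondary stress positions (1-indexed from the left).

Weights: 1 fa L, 2 ta:t H, 3 di:p H, 4 sa L, 5 bra L, 6 bu L, 7 mar L.
Parse left to right (heavy = foot alone; LL = one foot; stranded L unfooted): fa (ˈta:t) (ˈdi:p) (ˈsa.bra) (ˈbu.mar).
Foot heads: 2, 3, 4, 6.
Primary stress on the leftmost head = syllable 2.
Secondary stress on 3, 4, 6: fa.ˈta:t.ˌdi:p.ˌsa.bra.ˌbu.mar.

primary 2, secondary 3, 4, 6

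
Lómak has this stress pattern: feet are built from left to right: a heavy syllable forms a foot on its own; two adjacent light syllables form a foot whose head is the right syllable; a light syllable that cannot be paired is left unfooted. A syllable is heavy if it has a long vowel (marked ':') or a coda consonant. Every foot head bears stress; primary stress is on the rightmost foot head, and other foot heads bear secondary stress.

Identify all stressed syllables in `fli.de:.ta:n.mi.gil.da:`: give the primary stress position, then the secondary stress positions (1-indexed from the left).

primary 6, secondary 2, 3, 5

Weights: 1 fli L, 2 de: H, 3 ta:n H, 4 mi L, 5 gil H, 6 da: H.
Parse left to right (heavy = foot alone; LL = one foot; stranded L unfooted): fli (ˈde:) (ˈta:n) mi (ˈgil) (ˈda:).
Foot heads: 2, 3, 5, 6.
Primary stress on the rightmost head = syllable 6.
Secondary stress on 2, 3, 5: fli.ˌde:.ˌta:n.mi.ˌgil.ˈda:.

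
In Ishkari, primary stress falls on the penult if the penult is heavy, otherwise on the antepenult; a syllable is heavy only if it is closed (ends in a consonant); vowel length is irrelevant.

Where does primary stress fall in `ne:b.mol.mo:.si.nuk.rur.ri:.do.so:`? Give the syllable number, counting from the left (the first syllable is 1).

7

Weights: 7 ri: L, 8 do L, 9 so: L.
The penult (syllable 8, do) is light, so stress falls on the antepenult (syllable 7, ri:).
Primary stress: syllable 7 → ne:b.mol.mo:.si.nuk.rur.ˈri:.do.so:.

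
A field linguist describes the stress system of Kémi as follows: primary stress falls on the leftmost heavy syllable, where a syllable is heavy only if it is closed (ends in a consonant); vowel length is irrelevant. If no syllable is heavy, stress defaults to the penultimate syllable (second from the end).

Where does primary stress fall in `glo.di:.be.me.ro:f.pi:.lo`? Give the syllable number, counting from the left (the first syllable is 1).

Weights: 1 glo L, 2 di: L, 3 be L, 4 me L, 5 ro:f H, 6 pi: L, 7 lo L.
Heavy syllables in the domain: 5. The leftmost is syllable 5 (ro:f).
Primary stress: syllable 5 → glo.di:.be.me.ˈro:f.pi:.lo.

5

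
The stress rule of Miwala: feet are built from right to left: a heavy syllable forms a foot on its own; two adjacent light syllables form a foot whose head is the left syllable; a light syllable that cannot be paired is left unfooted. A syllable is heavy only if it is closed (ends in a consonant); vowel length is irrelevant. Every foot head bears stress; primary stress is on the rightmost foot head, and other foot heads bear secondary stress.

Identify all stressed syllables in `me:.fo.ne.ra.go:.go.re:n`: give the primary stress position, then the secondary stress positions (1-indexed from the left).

primary 7, secondary 1, 3, 5

Weights: 1 me: L, 2 fo L, 3 ne L, 4 ra L, 5 go: L, 6 go L, 7 re:n H.
Parse right to left (heavy = foot alone; LL = one foot; stranded L unfooted): (ˈme:.fo) (ˈne.ra) (ˈgo:.go) (ˈre:n).
Foot heads: 1, 3, 5, 7.
Primary stress on the rightmost head = syllable 7.
Secondary stress on 1, 3, 5: ˌme:.fo.ˌne.ra.ˌgo:.go.ˈre:n.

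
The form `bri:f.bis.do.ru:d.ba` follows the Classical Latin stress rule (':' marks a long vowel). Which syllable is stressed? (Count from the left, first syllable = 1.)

4

Classical Latin: stress the penult if heavy (long vowel or closed), else the antepenult.
Weights: 3 do L, 4 ru:d H, 5 ba L.
The penult (syllable 4, ru:d) is heavy, so it takes stress.
Stress on syllable 4: bri:f.bis.do.ˈru:d.ba.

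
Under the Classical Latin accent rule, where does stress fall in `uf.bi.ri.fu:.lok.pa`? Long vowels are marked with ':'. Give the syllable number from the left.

5

Classical Latin: stress the penult if heavy (long vowel or closed), else the antepenult.
Weights: 4 fu: H, 5 lok H, 6 pa L.
The penult (syllable 5, lok) is heavy, so it takes stress.
Stress on syllable 5: uf.bi.ri.fu:.ˈlok.pa.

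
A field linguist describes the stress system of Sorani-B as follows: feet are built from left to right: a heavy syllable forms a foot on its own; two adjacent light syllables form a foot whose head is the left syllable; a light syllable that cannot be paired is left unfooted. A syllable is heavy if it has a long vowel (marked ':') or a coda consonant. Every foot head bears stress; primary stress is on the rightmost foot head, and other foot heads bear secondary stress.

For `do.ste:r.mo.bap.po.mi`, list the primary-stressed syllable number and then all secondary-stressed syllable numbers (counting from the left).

primary 5, secondary 2, 4

Weights: 1 do L, 2 ste:r H, 3 mo L, 4 bap H, 5 po L, 6 mi L.
Parse left to right (heavy = foot alone; LL = one foot; stranded L unfooted): do (ˈste:r) mo (ˈbap) (ˈpo.mi).
Foot heads: 2, 4, 5.
Primary stress on the rightmost head = syllable 5.
Secondary stress on 2, 4: do.ˌste:r.mo.ˌbap.ˈpo.mi.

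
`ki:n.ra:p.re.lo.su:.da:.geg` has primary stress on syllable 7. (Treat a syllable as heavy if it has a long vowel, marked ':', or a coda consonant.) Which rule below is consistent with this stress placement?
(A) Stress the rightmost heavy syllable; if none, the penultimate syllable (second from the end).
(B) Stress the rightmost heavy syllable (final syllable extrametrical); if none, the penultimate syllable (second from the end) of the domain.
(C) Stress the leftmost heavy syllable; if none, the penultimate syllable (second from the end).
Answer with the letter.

A

Rule A → syllable 7 ✓.
Rule B → syllable 6 (observed: 7).
Rule C → syllable 1 (observed: 7).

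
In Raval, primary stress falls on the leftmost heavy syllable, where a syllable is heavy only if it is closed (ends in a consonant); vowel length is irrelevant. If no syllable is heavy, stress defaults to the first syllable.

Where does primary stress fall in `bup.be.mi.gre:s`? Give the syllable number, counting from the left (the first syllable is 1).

1

Weights: 1 bup H, 2 be L, 3 mi L, 4 gre:s H.
Heavy syllables in the domain: 1, 4. The leftmost is syllable 1 (bup).
Primary stress: syllable 1 → ˈbup.be.mi.gre:s.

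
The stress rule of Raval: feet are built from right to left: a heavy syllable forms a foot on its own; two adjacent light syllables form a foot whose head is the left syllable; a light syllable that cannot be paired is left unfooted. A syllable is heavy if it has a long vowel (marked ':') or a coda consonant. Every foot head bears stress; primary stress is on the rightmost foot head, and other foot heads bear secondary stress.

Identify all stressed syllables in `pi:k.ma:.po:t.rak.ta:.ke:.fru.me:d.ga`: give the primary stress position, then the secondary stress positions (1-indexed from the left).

primary 8, secondary 1, 2, 3, 4, 5, 6

Weights: 1 pi:k H, 2 ma: H, 3 po:t H, 4 rak H, 5 ta: H, 6 ke: H, 7 fru L, 8 me:d H, 9 ga L.
Parse right to left (heavy = foot alone; LL = one foot; stranded L unfooted): (ˈpi:k) (ˈma:) (ˈpo:t) (ˈrak) (ˈta:) (ˈke:) fru (ˈme:d) ga.
Foot heads: 1, 2, 3, 4, 5, 6, 8.
Primary stress on the rightmost head = syllable 8.
Secondary stress on 1, 2, 3, 4, 5, 6: ˌpi:k.ˌma:.ˌpo:t.ˌrak.ˌta:.ˌke:.fru.ˈme:d.ga.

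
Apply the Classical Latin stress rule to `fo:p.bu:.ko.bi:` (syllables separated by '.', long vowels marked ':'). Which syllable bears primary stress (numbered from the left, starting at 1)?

Classical Latin: stress the penult if heavy (long vowel or closed), else the antepenult.
Weights: 2 bu: H, 3 ko L, 4 bi: H.
The penult (syllable 3, ko) is light, so stress falls on the antepenult (syllable 2, bu:).
Stress on syllable 2: fo:p.ˈbu:.ko.bi:.

2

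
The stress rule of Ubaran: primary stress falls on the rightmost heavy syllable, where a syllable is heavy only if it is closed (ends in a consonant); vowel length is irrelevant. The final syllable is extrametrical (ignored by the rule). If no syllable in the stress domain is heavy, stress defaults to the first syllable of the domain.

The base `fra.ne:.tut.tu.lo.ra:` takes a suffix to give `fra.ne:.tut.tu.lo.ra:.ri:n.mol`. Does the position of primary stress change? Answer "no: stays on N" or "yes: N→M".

Base `fra.ne:.tut.tu.lo.ra:` (6 syllables):
  The final syllable (6, ra:) is extrametrical; the stress domain is syllables 1–5.
  Weights: 1 fra L, 2 ne: L, 3 tut H, 4 tu L, 5 lo L.
  Heavy syllables in the domain: 3. The rightmost is syllable 3 (tut).
  → primary stress on syllable 3.
Suffixed `fra.ne:.tut.tu.lo.ra:.ri:n.mol` (8 syllables):
  The final syllable (8, mol) is extrametrical; the stress domain is syllables 1–7.
  Weights: 1 fra L, 2 ne: L, 3 tut H, 4 tu L, 5 lo L, 6 ra: L, 7 ri:n H.
  Heavy syllables in the domain: 3, 7. The rightmost is syllable 7 (ri:n).
  → primary stress on syllable 7.

yes: 3→7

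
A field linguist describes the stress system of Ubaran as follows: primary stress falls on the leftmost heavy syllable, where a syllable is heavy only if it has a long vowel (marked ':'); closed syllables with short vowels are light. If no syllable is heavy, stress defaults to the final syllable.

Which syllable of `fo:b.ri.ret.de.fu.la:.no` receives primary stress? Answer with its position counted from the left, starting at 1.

Weights: 1 fo:b H, 2 ri L, 3 ret L, 4 de L, 5 fu L, 6 la: H, 7 no L.
Heavy syllables in the domain: 1, 6. The leftmost is syllable 1 (fo:b).
Primary stress: syllable 1 → ˈfo:b.ri.ret.de.fu.la:.no.

1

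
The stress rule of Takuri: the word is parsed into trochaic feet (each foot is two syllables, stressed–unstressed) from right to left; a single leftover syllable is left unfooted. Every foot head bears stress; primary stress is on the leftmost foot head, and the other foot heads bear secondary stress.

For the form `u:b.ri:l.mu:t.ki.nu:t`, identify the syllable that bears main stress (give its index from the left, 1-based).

2

Parse right to left into trochaic (ˈσσ) feet: u:b (ˈri:l.mu:t) (ˈki.nu:t). Syllable 1 is left unfooted.
Foot heads (stressed positions): 2, 4.
End Rule Leftmost: primary stress on the leftmost head = syllable 2.
Primary stress: syllable 2 → u:b.ˈri:l.mu:t.ki.nu:t.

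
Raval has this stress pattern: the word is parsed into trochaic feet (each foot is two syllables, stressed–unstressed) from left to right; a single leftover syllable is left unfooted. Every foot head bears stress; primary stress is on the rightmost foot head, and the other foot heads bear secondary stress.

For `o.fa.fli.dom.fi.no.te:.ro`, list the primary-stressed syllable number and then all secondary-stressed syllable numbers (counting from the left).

Parse left to right into trochaic (ˈσσ) feet: (ˈo.fa) (ˈfli.dom) (ˈfi.no) (ˈte:.ro).
Foot heads (stressed positions): 1, 3, 5, 7.
End Rule Rightmost: primary stress on the rightmost head = syllable 7.
Secondary stress on 1, 3, 5: ˌo.fa.ˌfli.dom.ˌfi.no.ˈte:.ro.

primary 7, secondary 1, 3, 5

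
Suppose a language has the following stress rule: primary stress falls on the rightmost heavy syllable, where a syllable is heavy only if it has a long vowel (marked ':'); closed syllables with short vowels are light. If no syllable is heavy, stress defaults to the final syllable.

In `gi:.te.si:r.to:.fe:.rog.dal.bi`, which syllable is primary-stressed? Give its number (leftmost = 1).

Weights: 1 gi: H, 2 te L, 3 si:r H, 4 to: H, 5 fe: H, 6 rog L, 7 dal L, 8 bi L.
Heavy syllables in the domain: 1, 3, 4, 5. The rightmost is syllable 5 (fe:).
Primary stress: syllable 5 → gi:.te.si:r.to:.ˈfe:.rog.dal.bi.

5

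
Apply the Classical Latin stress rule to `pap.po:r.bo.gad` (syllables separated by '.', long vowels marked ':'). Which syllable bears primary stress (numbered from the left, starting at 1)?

Classical Latin: stress the penult if heavy (long vowel or closed), else the antepenult.
Weights: 2 po:r H, 3 bo L, 4 gad H.
The penult (syllable 3, bo) is light, so stress falls on the antepenult (syllable 2, po:r).
Stress on syllable 2: pap.ˈpo:r.bo.gad.

2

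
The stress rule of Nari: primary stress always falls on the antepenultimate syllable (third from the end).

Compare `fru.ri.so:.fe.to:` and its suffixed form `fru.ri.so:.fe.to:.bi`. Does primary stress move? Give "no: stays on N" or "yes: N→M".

Base `fru.ri.so:.fe.to:` (5 syllables):
  The word has 5 syllables; the antepenultimate syllable (third from the end) is syllable 3 (so:).
  → primary stress on syllable 3.
Suffixed `fru.ri.so:.fe.to:.bi` (6 syllables):
  The word has 6 syllables; the antepenultimate syllable (third from the end) is syllable 4 (fe).
  → primary stress on syllable 4.

yes: 3→4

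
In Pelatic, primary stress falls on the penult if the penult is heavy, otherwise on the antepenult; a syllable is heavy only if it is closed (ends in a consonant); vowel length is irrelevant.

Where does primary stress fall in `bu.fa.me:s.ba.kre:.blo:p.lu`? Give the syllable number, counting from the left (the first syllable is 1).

6

Weights: 5 kre: L, 6 blo:p H, 7 lu L.
The penult (syllable 6, blo:p) is heavy, so it takes stress.
Primary stress: syllable 6 → bu.fa.me:s.ba.kre:.ˈblo:p.lu.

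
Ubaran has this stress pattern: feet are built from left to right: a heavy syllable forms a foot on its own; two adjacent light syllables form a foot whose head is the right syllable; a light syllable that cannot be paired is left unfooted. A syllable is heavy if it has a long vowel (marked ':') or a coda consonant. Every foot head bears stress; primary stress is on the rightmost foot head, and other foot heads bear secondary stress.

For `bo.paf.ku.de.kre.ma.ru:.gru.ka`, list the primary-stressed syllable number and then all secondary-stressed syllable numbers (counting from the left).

primary 9, secondary 2, 4, 6, 7

Weights: 1 bo L, 2 paf H, 3 ku L, 4 de L, 5 kre L, 6 ma L, 7 ru: H, 8 gru L, 9 ka L.
Parse left to right (heavy = foot alone; LL = one foot; stranded L unfooted): bo (ˈpaf) (ku.ˈde) (kre.ˈma) (ˈru:) (gru.ˈka).
Foot heads: 2, 4, 6, 7, 9.
Primary stress on the rightmost head = syllable 9.
Secondary stress on 2, 4, 6, 7: bo.ˌpaf.ku.ˌde.kre.ˌma.ˌru:.gru.ˈka.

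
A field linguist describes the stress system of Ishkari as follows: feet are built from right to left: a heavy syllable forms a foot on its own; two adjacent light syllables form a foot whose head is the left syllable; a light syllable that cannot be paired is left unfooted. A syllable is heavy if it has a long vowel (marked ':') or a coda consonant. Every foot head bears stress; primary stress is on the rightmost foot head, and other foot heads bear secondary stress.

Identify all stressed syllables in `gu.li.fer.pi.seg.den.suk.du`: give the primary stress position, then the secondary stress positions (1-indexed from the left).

Weights: 1 gu L, 2 li L, 3 fer H, 4 pi L, 5 seg H, 6 den H, 7 suk H, 8 du L.
Parse right to left (heavy = foot alone; LL = one foot; stranded L unfooted): (ˈgu.li) (ˈfer) pi (ˈseg) (ˈden) (ˈsuk) du.
Foot heads: 1, 3, 5, 6, 7.
Primary stress on the rightmost head = syllable 7.
Secondary stress on 1, 3, 5, 6: ˌgu.li.ˌfer.pi.ˌseg.ˌden.ˈsuk.du.

primary 7, secondary 1, 3, 5, 6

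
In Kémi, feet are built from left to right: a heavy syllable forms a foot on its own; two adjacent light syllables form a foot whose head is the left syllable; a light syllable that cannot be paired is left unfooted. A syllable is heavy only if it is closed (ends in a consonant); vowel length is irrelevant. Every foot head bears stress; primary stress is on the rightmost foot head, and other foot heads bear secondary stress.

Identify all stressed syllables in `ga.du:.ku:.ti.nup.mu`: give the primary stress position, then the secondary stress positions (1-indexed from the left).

primary 5, secondary 1, 3

Weights: 1 ga L, 2 du: L, 3 ku: L, 4 ti L, 5 nup H, 6 mu L.
Parse left to right (heavy = foot alone; LL = one foot; stranded L unfooted): (ˈga.du:) (ˈku:.ti) (ˈnup) mu.
Foot heads: 1, 3, 5.
Primary stress on the rightmost head = syllable 5.
Secondary stress on 1, 3: ˌga.du:.ˌku:.ti.ˈnup.mu.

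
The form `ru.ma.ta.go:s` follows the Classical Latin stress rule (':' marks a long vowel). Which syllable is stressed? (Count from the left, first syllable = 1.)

2

Classical Latin: stress the penult if heavy (long vowel or closed), else the antepenult.
Weights: 2 ma L, 3 ta L, 4 go:s H.
The penult (syllable 3, ta) is light, so stress falls on the antepenult (syllable 2, ma).
Stress on syllable 2: ru.ˈma.ta.go:s.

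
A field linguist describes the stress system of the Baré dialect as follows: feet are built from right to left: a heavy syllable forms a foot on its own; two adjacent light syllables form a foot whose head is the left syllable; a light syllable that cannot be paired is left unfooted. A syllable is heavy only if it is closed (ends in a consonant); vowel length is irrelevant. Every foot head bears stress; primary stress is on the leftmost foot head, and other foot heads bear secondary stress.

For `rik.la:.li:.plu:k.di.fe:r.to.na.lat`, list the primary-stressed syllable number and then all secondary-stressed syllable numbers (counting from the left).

Weights: 1 rik H, 2 la: L, 3 li: L, 4 plu:k H, 5 di L, 6 fe:r H, 7 to L, 8 na L, 9 lat H.
Parse right to left (heavy = foot alone; LL = one foot; stranded L unfooted): (ˈrik) (ˈla:.li:) (ˈplu:k) di (ˈfe:r) (ˈto.na) (ˈlat).
Foot heads: 1, 2, 4, 6, 7, 9.
Primary stress on the leftmost head = syllable 1.
Secondary stress on 2, 4, 6, 7, 9: ˈrik.ˌla:.li:.ˌplu:k.di.ˌfe:r.ˌto.na.ˌlat.

primary 1, secondary 2, 4, 6, 7, 9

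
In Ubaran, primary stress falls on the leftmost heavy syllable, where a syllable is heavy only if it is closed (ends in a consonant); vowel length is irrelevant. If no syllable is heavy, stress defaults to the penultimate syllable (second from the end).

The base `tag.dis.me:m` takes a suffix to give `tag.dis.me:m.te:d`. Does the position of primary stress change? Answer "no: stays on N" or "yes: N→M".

no: stays on 1

Base `tag.dis.me:m` (3 syllables):
  Weights: 1 tag H, 2 dis H, 3 me:m H.
  Heavy syllables in the domain: 1, 2, 3. The leftmost is syllable 1 (tag).
  → primary stress on syllable 1.
Suffixed `tag.dis.me:m.te:d` (4 syllables):
  Weights: 1 tag H, 2 dis H, 3 me:m H, 4 te:d H.
  Heavy syllables in the domain: 1, 2, 3, 4. The leftmost is syllable 1 (tag).
  → primary stress on syllable 1.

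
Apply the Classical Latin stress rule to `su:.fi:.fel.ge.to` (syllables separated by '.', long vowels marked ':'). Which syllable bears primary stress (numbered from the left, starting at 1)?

3

Classical Latin: stress the penult if heavy (long vowel or closed), else the antepenult.
Weights: 3 fel H, 4 ge L, 5 to L.
The penult (syllable 4, ge) is light, so stress falls on the antepenult (syllable 3, fel).
Stress on syllable 3: su:.fi:.ˈfel.ge.to.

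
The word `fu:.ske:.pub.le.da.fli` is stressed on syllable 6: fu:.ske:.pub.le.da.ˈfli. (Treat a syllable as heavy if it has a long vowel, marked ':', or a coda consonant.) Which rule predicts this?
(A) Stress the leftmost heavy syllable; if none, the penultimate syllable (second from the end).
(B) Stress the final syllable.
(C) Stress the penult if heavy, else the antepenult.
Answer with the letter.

Rule A → syllable 1 (observed: 6).
Rule B → syllable 6 ✓.
Rule C → syllable 4 (observed: 6).

B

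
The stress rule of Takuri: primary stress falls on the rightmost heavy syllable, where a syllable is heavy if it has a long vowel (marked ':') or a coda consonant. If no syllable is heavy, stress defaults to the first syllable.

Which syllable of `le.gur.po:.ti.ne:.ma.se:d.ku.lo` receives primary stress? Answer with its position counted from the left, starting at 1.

7

Weights: 1 le L, 2 gur H, 3 po: H, 4 ti L, 5 ne: H, 6 ma L, 7 se:d H, 8 ku L, 9 lo L.
Heavy syllables in the domain: 2, 3, 5, 7. The rightmost is syllable 7 (se:d).
Primary stress: syllable 7 → le.gur.po:.ti.ne:.ma.ˈse:d.ku.lo.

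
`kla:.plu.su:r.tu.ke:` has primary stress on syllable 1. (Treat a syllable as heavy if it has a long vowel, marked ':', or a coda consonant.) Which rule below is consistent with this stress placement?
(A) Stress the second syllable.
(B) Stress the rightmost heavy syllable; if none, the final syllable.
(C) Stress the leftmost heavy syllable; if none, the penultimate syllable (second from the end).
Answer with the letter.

Rule A → syllable 2 (observed: 1).
Rule B → syllable 5 (observed: 1).
Rule C → syllable 1 ✓.

C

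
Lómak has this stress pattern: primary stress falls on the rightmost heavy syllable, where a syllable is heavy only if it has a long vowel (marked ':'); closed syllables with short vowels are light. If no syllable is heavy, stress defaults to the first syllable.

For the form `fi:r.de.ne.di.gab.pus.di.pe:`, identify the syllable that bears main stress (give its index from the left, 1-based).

8

Weights: 1 fi:r H, 2 de L, 3 ne L, 4 di L, 5 gab L, 6 pus L, 7 di L, 8 pe: H.
Heavy syllables in the domain: 1, 8. The rightmost is syllable 8 (pe:).
Primary stress: syllable 8 → fi:r.de.ne.di.gab.pus.di.ˈpe:.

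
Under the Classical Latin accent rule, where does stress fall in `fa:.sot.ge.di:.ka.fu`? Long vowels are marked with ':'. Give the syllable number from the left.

4

Classical Latin: stress the penult if heavy (long vowel or closed), else the antepenult.
Weights: 4 di: H, 5 ka L, 6 fu L.
The penult (syllable 5, ka) is light, so stress falls on the antepenult (syllable 4, di:).
Stress on syllable 4: fa:.sot.ge.ˈdi:.ka.fu.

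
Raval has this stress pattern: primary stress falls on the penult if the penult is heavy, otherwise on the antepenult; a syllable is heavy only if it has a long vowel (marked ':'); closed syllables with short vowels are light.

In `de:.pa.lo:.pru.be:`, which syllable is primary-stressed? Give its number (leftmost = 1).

3

Weights: 3 lo: H, 4 pru L, 5 be: H.
The penult (syllable 4, pru) is light, so stress falls on the antepenult (syllable 3, lo:).
Primary stress: syllable 3 → de:.pa.ˈlo:.pru.be:.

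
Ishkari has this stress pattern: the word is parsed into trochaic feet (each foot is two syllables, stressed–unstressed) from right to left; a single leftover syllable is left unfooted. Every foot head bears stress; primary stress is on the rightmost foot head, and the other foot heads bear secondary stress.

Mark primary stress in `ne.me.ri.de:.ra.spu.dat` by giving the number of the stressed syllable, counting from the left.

Parse right to left into trochaic (ˈσσ) feet: ne (ˈme.ri) (ˈde:.ra) (ˈspu.dat). Syllable 1 is left unfooted.
Foot heads (stressed positions): 2, 4, 6.
End Rule Rightmost: primary stress on the rightmost head = syllable 6.
Primary stress: syllable 6 → ne.me.ri.de:.ra.ˈspu.dat.

6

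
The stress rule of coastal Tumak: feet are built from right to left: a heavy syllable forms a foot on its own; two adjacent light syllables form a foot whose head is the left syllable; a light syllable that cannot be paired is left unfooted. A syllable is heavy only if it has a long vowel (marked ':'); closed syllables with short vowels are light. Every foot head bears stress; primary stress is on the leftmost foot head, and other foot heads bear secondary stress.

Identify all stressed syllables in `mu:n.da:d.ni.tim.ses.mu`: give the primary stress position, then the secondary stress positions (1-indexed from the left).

primary 1, secondary 2, 3, 5

Weights: 1 mu:n H, 2 da:d H, 3 ni L, 4 tim L, 5 ses L, 6 mu L.
Parse right to left (heavy = foot alone; LL = one foot; stranded L unfooted): (ˈmu:n) (ˈda:d) (ˈni.tim) (ˈses.mu).
Foot heads: 1, 2, 3, 5.
Primary stress on the leftmost head = syllable 1.
Secondary stress on 2, 3, 5: ˈmu:n.ˌda:d.ˌni.tim.ˌses.mu.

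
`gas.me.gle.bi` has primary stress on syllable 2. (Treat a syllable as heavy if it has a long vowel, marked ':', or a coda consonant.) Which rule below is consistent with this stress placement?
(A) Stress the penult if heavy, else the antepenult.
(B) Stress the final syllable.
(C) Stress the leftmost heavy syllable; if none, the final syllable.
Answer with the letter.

Rule A → syllable 2 ✓.
Rule B → syllable 4 (observed: 2).
Rule C → syllable 1 (observed: 2).

A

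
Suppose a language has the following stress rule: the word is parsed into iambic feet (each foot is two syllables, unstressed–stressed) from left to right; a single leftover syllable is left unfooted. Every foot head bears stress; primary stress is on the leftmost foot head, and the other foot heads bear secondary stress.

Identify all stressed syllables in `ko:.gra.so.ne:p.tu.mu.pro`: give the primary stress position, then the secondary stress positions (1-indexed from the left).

primary 2, secondary 4, 6

Parse left to right into iambic (σˈσ) feet: (ko:.ˈgra) (so.ˈne:p) (tu.ˈmu) pro. Syllable 7 is left unfooted.
Foot heads (stressed positions): 2, 4, 6.
End Rule Leftmost: primary stress on the leftmost head = syllable 2.
Secondary stress on 4, 6: ko:.ˈgra.so.ˌne:p.tu.ˌmu.pro.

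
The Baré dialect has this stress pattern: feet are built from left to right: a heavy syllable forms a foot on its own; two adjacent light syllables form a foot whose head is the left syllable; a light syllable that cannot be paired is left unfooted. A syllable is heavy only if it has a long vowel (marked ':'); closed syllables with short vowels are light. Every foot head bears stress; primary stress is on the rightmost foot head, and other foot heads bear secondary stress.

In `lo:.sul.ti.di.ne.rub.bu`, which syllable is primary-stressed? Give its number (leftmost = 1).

Weights: 1 lo: H, 2 sul L, 3 ti L, 4 di L, 5 ne L, 6 rub L, 7 bu L.
Parse left to right (heavy = foot alone; LL = one foot; stranded L unfooted): (ˈlo:) (ˈsul.ti) (ˈdi.ne) (ˈrub.bu).
Foot heads: 1, 2, 4, 6.
Primary stress on the rightmost head = syllable 6.
Primary stress: syllable 6 → lo:.sul.ti.di.ne.ˈrub.bu.

6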